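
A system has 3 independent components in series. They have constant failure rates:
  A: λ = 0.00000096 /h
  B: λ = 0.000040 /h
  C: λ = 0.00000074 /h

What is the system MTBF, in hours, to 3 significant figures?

Series of exponential components: λ_sys = Σ λ_i
λ_sys = 0.00000096 + 0.000040 + 0.00000074 = 4.1700e-05 /h
MTBF = 1 / λ_sys = 24000 h

24000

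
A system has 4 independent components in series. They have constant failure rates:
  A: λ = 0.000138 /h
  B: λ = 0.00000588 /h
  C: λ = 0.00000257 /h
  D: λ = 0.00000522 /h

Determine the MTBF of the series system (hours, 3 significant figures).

6590

Series of exponential components: λ_sys = Σ λ_i
λ_sys = 0.000138 + 0.00000588 + 0.00000257 + 0.00000522 = 1.5167e-04 /h
MTBF = 1 / λ_sys = 6590 h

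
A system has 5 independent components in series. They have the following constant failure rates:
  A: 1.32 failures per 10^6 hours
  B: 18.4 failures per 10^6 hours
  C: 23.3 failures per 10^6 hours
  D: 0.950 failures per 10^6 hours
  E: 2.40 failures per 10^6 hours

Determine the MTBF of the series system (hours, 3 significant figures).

21600

Series of exponential components: λ_sys = Σ λ_i
λ_sys = 0.00000132 + 0.0000184 + 0.0000233 + 0.000000950 + 0.00000240 = 4.6370e-05 /h
MTBF = 1 / λ_sys = 21600 h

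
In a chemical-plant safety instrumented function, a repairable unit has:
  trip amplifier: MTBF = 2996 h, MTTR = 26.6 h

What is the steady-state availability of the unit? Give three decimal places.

A(trip amplifier) = MTBF/(MTBF+MTTR) = 2996/(2996+26.6) = 0.991

0.991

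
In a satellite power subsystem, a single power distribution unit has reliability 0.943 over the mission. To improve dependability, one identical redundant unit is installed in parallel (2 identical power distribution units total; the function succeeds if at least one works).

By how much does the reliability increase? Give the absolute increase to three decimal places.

R_before = 0.943
R_after = 1 − (1 − 0.943)^2 = 0.997
ΔR = 0.997 − 0.943 = 0.054

0.054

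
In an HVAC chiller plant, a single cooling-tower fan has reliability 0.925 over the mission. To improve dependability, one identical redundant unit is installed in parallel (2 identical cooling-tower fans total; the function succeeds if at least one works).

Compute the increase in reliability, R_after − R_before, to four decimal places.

0.0694

R_before = 0.925
R_after = 1 − (1 − 0.925)^2 = 0.9944
ΔR = 0.9944 − 0.925 = 0.0694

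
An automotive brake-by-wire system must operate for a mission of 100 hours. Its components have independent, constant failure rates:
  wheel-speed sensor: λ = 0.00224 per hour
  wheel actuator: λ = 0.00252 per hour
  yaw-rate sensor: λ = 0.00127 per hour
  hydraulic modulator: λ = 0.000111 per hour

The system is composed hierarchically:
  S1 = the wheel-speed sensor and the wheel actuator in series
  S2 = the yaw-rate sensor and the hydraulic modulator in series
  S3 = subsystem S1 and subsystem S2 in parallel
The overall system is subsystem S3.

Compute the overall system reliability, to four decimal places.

R(wheel-speed sensor) = exp(−0.00224 × 100) = 0.799315
R(wheel actuator) = exp(−0.00252 × 100) = 0.777245
R(yaw-rate sensor) = exp(−0.00127 × 100) = 0.880734
R(hydraulic modulator) = exp(−0.000111 × 100) = 0.988961
Series (wheel-speed sensor and wheel actuator): 0.799315 × 0.777245 = 0.621264
Series (yaw-rate sensor and hydraulic modulator): 0.880734 × 0.988961 = 0.871012
Parallel ([0.621264] and [0.871012]): 1 − (1 − 0.621264)(1 − 0.871012) = 0.9511

0.9511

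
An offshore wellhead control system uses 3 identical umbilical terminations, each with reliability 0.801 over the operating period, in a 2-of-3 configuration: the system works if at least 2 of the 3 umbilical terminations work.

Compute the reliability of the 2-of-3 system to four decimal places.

R = Σ_{i=2}^{3} C(3,i) p^i (1−p)^{3−i} with p = 0.801
C(3,2)·0.801^2·0.199^1 = 0.383036
C(3,3)·0.801^3·0.199^0 = 0.513922
Sum = 0.8970

0.8970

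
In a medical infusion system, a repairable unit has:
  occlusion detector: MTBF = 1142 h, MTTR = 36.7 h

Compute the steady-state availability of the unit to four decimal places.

0.9689

A(occlusion detector) = MTBF/(MTBF+MTTR) = 1142/(1142+36.7) = 0.9689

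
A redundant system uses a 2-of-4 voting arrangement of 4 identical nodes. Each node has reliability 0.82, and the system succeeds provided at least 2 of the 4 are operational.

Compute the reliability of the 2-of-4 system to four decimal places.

0.9798

R = Σ_{i=2}^{4} C(4,i) p^i (1−p)^{4−i} with p = 0.82
C(4,2)·0.82^2·0.18^2 = 0.130715
C(4,3)·0.82^3·0.18^1 = 0.396985
C(4,4)·0.82^4·0.18^0 = 0.452122
Sum = 0.9798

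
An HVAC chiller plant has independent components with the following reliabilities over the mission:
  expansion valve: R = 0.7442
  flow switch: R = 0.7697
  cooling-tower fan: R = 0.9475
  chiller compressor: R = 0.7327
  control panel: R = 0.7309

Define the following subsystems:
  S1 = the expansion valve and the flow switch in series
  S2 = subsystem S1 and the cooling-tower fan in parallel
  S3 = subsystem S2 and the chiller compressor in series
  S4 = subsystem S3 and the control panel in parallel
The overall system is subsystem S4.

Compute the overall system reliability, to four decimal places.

0.9236

Series (expansion valve and flow switch): 0.744200 × 0.769700 = 0.572811
Parallel ([0.572811] and cooling-tower fan): 1 − (1 − 0.572811)(1 − 0.947500) = 0.977573
Series ([0.977573] and chiller compressor): 0.977573 × 0.732700 = 0.716268
Parallel ([0.716268] and control panel): 1 − (1 − 0.716268)(1 − 0.730900) = 0.9236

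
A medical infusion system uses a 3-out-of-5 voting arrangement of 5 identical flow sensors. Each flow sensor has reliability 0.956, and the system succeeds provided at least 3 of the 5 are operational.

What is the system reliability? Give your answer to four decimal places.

R = Σ_{i=3}^{5} C(5,i) p^i (1−p)^{5−i} with p = 0.956
C(5,3)·0.956^3·0.044^2 = 0.016915
C(5,4)·0.956^4·0.044^1 = 0.183761
C(5,5)·0.956^5·0.044^0 = 0.798527
Sum = 0.9992

0.9992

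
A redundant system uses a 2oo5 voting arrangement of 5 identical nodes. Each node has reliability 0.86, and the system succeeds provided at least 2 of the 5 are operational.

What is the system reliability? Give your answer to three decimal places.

R = Σ_{i=2}^{5} C(5,i) p^i (1−p)^{5−i} with p = 0.86
C(5,2)·0.86^2·0.14^3 = 0.02029
C(5,3)·0.86^3·0.14^2 = 0.12467
C(5,4)·0.86^4·0.14^1 = 0.38291
C(5,5)·0.86^5·0.14^0 = 0.47043
Sum = 0.998

0.998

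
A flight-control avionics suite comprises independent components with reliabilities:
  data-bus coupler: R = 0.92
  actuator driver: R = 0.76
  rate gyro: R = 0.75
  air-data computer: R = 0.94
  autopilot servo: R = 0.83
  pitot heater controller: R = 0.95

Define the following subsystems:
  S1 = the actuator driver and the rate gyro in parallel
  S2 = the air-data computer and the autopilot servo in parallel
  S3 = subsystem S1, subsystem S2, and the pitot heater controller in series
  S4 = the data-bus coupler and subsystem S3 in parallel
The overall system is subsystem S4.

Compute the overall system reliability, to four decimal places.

Parallel (actuator driver and rate gyro): 1 − (1 − 0.760000)(1 − 0.750000) = 0.940000
Parallel (air-data computer and autopilot servo): 1 − (1 − 0.940000)(1 − 0.830000) = 0.989800
Series ([0.940000], [0.989800], and pitot heater controller): 0.940000 × 0.989800 × 0.950000 = 0.883891
Parallel (data-bus coupler and [0.883891]): 1 − (1 − 0.920000)(1 − 0.883891) = 0.9907

0.9907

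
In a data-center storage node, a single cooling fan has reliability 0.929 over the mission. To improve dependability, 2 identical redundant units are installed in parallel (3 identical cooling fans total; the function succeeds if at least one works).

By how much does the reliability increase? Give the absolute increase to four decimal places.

R_before = 0.929
R_after = 1 − (1 − 0.929)^3 = 0.9996
ΔR = 0.9996 − 0.929 = 0.0706

0.0706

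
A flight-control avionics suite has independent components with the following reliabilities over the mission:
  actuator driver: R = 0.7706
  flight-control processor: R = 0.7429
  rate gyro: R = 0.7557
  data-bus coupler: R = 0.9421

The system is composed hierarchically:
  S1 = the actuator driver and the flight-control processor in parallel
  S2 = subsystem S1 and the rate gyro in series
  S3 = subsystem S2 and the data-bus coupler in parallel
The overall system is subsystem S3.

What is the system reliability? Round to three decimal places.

0.983

Parallel (actuator driver and flight-control processor): 1 − (1 − 0.77060)(1 − 0.74290) = 0.94102
Series ([0.94102] and rate gyro): 0.94102 × 0.75570 = 0.71113
Parallel ([0.71113] and data-bus coupler): 1 − (1 − 0.71113)(1 − 0.94210) = 0.983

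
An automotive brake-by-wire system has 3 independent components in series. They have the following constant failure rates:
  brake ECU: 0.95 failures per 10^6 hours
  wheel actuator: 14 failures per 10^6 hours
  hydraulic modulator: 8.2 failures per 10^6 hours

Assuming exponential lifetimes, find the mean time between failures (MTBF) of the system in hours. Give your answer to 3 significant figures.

43200

Series of exponential components: λ_sys = Σ λ_i
λ_sys = 0.00000095 + 0.000014 + 0.0000082 = 2.3150e-05 /h
MTBF = 1 / λ_sys = 43200 h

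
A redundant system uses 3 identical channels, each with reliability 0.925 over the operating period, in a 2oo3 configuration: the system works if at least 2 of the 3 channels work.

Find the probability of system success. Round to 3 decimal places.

0.984

R = Σ_{i=2}^{3} C(3,i) p^i (1−p)^{3−i} with p = 0.925
C(3,2)·0.925^2·0.075^1 = 0.19252
C(3,3)·0.925^3·0.075^0 = 0.79145
Sum = 0.984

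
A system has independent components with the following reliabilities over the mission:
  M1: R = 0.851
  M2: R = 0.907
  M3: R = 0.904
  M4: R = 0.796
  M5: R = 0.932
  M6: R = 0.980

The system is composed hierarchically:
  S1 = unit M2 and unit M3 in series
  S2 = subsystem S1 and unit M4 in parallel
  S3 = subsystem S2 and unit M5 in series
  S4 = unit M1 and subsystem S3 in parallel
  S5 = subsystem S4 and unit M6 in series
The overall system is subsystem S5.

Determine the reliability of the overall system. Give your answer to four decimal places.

Series (M2 and M3): 0.907000 × 0.904000 = 0.819928
Parallel ([0.819928] and M4): 1 − (1 − 0.819928)(1 − 0.796000) = 0.963265
Series ([0.963265] and M5): 0.963265 × 0.932000 = 0.897763
Parallel (M1 and [0.897763]): 1 − (1 − 0.851000)(1 − 0.897763) = 0.984767
Series ([0.984767] and M6): 0.984767 × 0.980000 = 0.9651

0.9651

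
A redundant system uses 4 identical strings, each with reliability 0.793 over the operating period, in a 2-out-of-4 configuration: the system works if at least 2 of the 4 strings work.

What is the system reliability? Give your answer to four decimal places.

0.9700

R = Σ_{i=2}^{4} C(4,i) p^i (1−p)^{4−i} with p = 0.793
C(4,2)·0.793^2·0.207^2 = 0.161673
C(4,3)·0.793^3·0.207^1 = 0.412905
C(4,4)·0.793^4·0.207^0 = 0.395451
Sum = 0.9700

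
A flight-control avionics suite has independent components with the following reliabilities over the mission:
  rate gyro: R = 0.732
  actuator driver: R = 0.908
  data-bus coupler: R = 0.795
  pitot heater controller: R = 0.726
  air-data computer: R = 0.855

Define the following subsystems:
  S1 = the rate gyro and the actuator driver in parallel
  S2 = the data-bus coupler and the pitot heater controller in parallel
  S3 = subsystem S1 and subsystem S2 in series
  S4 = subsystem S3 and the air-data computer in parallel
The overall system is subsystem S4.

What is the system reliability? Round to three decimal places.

Parallel (rate gyro and actuator driver): 1 − (1 − 0.73200)(1 − 0.90800) = 0.97534
Parallel (data-bus coupler and pitot heater controller): 1 − (1 − 0.79500)(1 − 0.72600) = 0.94383
Series ([0.97534] and [0.94383]): 0.97534 × 0.94383 = 0.92056
Parallel ([0.92056] and air-data computer): 1 − (1 − 0.92056)(1 − 0.85500) = 0.988

0.988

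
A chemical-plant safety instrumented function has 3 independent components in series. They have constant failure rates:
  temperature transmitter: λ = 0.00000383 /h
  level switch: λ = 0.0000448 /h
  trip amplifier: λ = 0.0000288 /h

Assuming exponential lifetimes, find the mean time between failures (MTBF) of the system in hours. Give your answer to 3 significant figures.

12900

Series of exponential components: λ_sys = Σ λ_i
λ_sys = 0.00000383 + 0.0000448 + 0.0000288 = 7.7430e-05 /h
MTBF = 1 / λ_sys = 12900 h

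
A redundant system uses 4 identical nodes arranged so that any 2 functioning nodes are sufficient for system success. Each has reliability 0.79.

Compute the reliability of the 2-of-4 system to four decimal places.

0.9688

R = Σ_{i=2}^{4} C(4,i) p^i (1−p)^{4−i} with p = 0.79
C(4,2)·0.79^2·0.21^2 = 0.165137
C(4,3)·0.79^3·0.21^1 = 0.414153
C(4,4)·0.79^4·0.21^0 = 0.389501
Sum = 0.9688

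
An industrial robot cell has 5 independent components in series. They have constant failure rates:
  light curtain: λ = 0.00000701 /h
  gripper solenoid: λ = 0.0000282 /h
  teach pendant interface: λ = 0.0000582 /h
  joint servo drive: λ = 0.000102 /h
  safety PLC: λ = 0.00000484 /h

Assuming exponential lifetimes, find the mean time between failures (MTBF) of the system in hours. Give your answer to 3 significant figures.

4990

Series of exponential components: λ_sys = Σ λ_i
λ_sys = 0.00000701 + 0.0000282 + 0.0000582 + 0.000102 + 0.00000484 = 2.0025e-04 /h
MTBF = 1 / λ_sys = 4990 h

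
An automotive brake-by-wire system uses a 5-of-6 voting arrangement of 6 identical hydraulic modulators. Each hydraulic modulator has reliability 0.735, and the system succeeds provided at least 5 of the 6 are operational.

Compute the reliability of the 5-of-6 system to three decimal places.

R = Σ_{i=5}^{6} C(6,i) p^i (1−p)^{6−i} with p = 0.735
C(6,5)·0.735^5·0.265^1 = 0.34106
C(6,6)·0.735^6·0.265^0 = 0.15766
Sum = 0.499

0.499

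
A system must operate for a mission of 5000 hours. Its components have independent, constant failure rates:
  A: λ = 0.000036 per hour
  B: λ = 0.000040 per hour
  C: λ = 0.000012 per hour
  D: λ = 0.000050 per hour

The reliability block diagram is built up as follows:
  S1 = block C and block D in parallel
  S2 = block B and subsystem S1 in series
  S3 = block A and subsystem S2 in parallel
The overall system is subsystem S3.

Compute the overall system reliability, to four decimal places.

R(A) = exp(−0.000036 × 5000) = 0.835270
R(B) = exp(−0.000040 × 5000) = 0.818731
R(C) = exp(−0.000012 × 5000) = 0.941765
R(D) = exp(−0.000050 × 5000) = 0.778801
Parallel (C and D): 1 − (1 − 0.941765)(1 − 0.778801) = 0.987118
Series (B and [0.987118]): 0.818731 × 0.987118 = 0.808184
Parallel (A and [0.808184]): 1 − (1 − 0.835270)(1 − 0.808184) = 0.9684

0.9684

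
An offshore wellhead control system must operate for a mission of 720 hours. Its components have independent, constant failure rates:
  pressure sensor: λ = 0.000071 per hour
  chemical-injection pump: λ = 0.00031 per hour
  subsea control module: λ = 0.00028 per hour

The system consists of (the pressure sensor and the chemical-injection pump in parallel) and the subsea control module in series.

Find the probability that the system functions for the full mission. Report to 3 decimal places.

R(pressure sensor) = exp(−0.000071 × 720) = 0.95016
R(chemical-injection pump) = exp(−0.00031 × 720) = 0.79995
R(subsea control module) = exp(−0.00028 × 720) = 0.81742
Parallel (pressure sensor and chemical-injection pump): 1 − (1 − 0.95016)(1 − 0.79995) = 0.99003
Series ([0.99003] and subsea control module): 0.99003 × 0.81742 = 0.809

0.809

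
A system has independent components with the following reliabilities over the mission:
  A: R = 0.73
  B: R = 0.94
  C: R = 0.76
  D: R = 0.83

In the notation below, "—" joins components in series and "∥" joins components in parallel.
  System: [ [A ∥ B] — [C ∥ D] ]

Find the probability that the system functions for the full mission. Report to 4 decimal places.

0.9437

Parallel (A and B): 1 − (1 − 0.730000)(1 − 0.940000) = 0.983800
Parallel (C and D): 1 − (1 − 0.760000)(1 − 0.830000) = 0.959200
Series ([0.983800] and [0.959200]): 0.983800 × 0.959200 = 0.9437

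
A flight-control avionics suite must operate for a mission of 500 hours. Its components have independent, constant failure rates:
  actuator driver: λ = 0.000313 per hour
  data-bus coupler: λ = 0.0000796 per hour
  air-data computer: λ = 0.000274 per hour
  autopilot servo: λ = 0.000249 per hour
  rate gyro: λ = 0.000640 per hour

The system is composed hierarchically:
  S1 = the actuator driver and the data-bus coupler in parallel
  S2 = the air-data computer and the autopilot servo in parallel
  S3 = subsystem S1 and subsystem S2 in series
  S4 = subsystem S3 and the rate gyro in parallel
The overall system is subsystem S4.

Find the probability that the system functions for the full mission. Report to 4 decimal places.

0.9944

R(actuator driver) = exp(−0.000313 × 500) = 0.855132
R(data-bus coupler) = exp(−0.0000796 × 500) = 0.960982
R(air-data computer) = exp(−0.000274 × 500) = 0.871970
R(autopilot servo) = exp(−0.000249 × 500) = 0.882938
R(rate gyro) = exp(−0.000640 × 500) = 0.726149
Parallel (actuator driver and data-bus coupler): 1 − (1 − 0.855132)(1 − 0.960982) = 0.994348
Parallel (air-data computer and autopilot servo): 1 − (1 − 0.871970)(1 − 0.882938) = 0.985013
Series ([0.994348] and [0.985013]): 0.994348 × 0.985013 = 0.979446
Parallel ([0.979446] and rate gyro): 1 − (1 − 0.979446)(1 − 0.726149) = 0.9944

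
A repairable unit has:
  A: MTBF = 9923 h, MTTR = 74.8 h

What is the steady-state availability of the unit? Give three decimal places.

0.993

A(A) = MTBF/(MTBF+MTTR) = 9923/(9923+74.8) = 0.993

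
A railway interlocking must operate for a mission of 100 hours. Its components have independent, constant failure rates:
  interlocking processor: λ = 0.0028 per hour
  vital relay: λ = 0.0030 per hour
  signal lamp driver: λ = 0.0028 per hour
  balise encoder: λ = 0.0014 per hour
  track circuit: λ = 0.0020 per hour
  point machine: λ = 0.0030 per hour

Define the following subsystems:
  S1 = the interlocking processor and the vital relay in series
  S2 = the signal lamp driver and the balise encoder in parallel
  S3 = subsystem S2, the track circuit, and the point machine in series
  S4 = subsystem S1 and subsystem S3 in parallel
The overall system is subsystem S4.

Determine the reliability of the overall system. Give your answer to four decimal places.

0.8183

R(interlocking processor) = exp(−0.0028 × 100) = 0.755784
R(vital relay) = exp(−0.0030 × 100) = 0.740818
R(signal lamp driver) = exp(−0.0028 × 100) = 0.755784
R(balise encoder) = exp(−0.0014 × 100) = 0.869358
R(track circuit) = exp(−0.0020 × 100) = 0.818731
R(point machine) = exp(−0.0030 × 100) = 0.740818
Series (interlocking processor and vital relay): 0.755784 × 0.740818 = 0.559898
Parallel (signal lamp driver and balise encoder): 1 − (1 − 0.755784)(1 − 0.869358) = 0.968095
Series ([0.968095], track circuit, and point machine): 0.968095 × 0.818731 × 0.740818 = 0.587179
Parallel ([0.559898] and [0.587179]): 1 − (1 − 0.559898)(1 − 0.587179) = 0.8183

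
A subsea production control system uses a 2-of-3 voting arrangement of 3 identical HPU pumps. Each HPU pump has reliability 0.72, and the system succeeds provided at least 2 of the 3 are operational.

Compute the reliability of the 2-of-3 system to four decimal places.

0.8087

R = Σ_{i=2}^{3} C(3,i) p^i (1−p)^{3−i} with p = 0.72
C(3,2)·0.72^2·0.28^1 = 0.435456
C(3,3)·0.72^3·0.28^0 = 0.373248
Sum = 0.8087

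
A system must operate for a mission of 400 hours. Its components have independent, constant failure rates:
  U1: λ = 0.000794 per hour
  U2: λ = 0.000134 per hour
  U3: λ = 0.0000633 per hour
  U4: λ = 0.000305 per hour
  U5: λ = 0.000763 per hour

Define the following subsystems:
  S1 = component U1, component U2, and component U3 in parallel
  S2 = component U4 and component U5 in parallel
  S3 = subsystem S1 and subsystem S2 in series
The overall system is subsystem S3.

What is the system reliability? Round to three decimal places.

0.969

R(U1) = exp(−0.000794 × 400) = 0.72789
R(U2) = exp(−0.000134 × 400) = 0.94781
R(U3) = exp(−0.0000633 × 400) = 0.97500
R(U4) = exp(−0.000305 × 400) = 0.88515
R(U5) = exp(−0.000763 × 400) = 0.73698
Parallel (U1, U2, and U3): 1 − (1 − 0.72789)(1 − 0.94781)(1 − 0.97500) = 0.99964
Parallel (U4 and U5): 1 − (1 − 0.88515)(1 − 0.73698) = 0.96979
Series ([0.99964] and [0.96979]): 0.99964 × 0.96979 = 0.969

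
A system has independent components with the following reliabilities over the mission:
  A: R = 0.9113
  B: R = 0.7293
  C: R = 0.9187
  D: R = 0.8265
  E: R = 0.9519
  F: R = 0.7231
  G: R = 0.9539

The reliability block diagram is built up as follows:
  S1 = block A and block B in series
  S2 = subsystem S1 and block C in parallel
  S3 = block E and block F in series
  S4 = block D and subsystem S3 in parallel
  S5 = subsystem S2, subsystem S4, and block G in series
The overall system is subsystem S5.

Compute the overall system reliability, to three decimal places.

0.878

Series (A and B): 0.91130 × 0.72930 = 0.66461
Parallel ([0.66461] and C): 1 − (1 − 0.66461)(1 − 0.91870) = 0.97273
Series (E and F): 0.95190 × 0.72310 = 0.68832
Parallel (D and [0.68832]): 1 − (1 − 0.82650)(1 − 0.68832) = 0.94592
Series ([0.97273], [0.94592], and G): 0.97273 × 0.94592 × 0.95390 = 0.878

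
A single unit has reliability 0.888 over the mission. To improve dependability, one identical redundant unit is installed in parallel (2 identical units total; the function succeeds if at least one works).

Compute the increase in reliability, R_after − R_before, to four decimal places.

R_before = 0.888
R_after = 1 − (1 − 0.888)^2 = 0.9875
ΔR = 0.9875 − 0.888 = 0.0995

0.0995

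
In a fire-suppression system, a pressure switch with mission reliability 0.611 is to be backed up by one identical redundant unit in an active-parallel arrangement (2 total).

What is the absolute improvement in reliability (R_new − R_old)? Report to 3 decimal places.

R_before = 0.611
R_after = 1 − (1 − 0.611)^2 = 0.849
ΔR = 0.849 − 0.611 = 0.238

0.238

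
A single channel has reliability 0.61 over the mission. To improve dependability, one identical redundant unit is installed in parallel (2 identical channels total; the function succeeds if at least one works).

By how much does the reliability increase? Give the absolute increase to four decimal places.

0.2379

R_before = 0.61
R_after = 1 − (1 − 0.61)^2 = 0.8479
ΔR = 0.8479 − 0.61 = 0.2379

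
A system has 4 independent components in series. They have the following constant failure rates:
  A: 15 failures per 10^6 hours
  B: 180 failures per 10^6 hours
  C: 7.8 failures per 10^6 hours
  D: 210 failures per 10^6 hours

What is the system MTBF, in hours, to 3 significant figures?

Series of exponential components: λ_sys = Σ λ_i
λ_sys = 0.000015 + 0.00018 + 0.0000078 + 0.00021 = 4.1280e-04 /h
MTBF = 1 / λ_sys = 2420 h

2420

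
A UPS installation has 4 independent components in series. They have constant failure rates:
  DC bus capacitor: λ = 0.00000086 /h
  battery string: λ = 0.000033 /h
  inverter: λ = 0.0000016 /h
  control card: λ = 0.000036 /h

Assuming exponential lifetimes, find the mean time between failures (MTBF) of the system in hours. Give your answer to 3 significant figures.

Series of exponential components: λ_sys = Σ λ_i
λ_sys = 0.00000086 + 0.000033 + 0.0000016 + 0.000036 = 7.1460e-05 /h
MTBF = 1 / λ_sys = 14000 h

14000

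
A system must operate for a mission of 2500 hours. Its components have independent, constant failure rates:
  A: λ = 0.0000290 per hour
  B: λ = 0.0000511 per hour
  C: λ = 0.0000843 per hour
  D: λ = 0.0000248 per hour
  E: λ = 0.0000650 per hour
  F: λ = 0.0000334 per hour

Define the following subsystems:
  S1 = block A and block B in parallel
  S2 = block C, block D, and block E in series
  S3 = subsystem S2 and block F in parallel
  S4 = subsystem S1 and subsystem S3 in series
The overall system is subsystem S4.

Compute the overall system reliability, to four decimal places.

R(A) = exp(−0.0000290 × 2500) = 0.930066
R(B) = exp(−0.0000511 × 2500) = 0.880073
R(C) = exp(−0.0000843 × 2500) = 0.809977
R(D) = exp(−0.0000248 × 2500) = 0.939883
R(E) = exp(−0.0000650 × 2500) = 0.850016
R(F) = exp(−0.0000334 × 2500) = 0.919891
Parallel (A and B): 1 − (1 − 0.930066)(1 − 0.880073) = 0.991613
Series (C, D, and E): 0.809977 × 0.939883 × 0.850016 = 0.647103
Parallel ([0.647103] and F): 1 − (1 − 0.647103)(1 − 0.919891) = 0.971730
Series ([0.991613] and [0.971730]): 0.991613 × 0.971730 = 0.9636

0.9636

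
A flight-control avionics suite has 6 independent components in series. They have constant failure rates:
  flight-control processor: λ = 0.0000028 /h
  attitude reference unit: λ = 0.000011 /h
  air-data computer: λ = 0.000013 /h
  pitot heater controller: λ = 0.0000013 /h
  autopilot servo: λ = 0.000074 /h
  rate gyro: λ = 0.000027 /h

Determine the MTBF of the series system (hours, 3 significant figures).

Series of exponential components: λ_sys = Σ λ_i
λ_sys = 0.0000028 + 0.000011 + 0.000013 + 0.0000013 + 0.000074 + 0.000027 = 1.2910e-04 /h
MTBF = 1 / λ_sys = 7750 h

7750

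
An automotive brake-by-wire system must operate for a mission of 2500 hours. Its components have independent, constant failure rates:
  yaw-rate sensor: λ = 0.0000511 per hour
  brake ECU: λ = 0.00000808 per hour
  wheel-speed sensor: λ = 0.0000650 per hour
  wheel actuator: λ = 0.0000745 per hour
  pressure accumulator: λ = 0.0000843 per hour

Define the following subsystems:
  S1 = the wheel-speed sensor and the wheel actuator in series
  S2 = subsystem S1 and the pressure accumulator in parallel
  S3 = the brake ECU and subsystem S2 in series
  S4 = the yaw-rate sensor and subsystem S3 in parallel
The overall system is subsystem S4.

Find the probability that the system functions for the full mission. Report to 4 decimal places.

R(yaw-rate sensor) = exp(−0.0000511 × 2500) = 0.880073
R(brake ECU) = exp(−0.00000808 × 2500) = 0.980003
R(wheel-speed sensor) = exp(−0.0000650 × 2500) = 0.850016
R(wheel actuator) = exp(−0.0000745 × 2500) = 0.830066
R(pressure accumulator) = exp(−0.0000843 × 2500) = 0.809977
Series (wheel-speed sensor and wheel actuator): 0.850016 × 0.830066 = 0.705569
Parallel ([0.705569] and pressure accumulator): 1 − (1 − 0.705569)(1 − 0.809977) = 0.944051
Series (brake ECU and [0.944051]): 0.980003 × 0.944051 = 0.925173
Parallel (yaw-rate sensor and [0.925173]): 1 − (1 − 0.880073)(1 − 0.925173) = 0.9910

0.9910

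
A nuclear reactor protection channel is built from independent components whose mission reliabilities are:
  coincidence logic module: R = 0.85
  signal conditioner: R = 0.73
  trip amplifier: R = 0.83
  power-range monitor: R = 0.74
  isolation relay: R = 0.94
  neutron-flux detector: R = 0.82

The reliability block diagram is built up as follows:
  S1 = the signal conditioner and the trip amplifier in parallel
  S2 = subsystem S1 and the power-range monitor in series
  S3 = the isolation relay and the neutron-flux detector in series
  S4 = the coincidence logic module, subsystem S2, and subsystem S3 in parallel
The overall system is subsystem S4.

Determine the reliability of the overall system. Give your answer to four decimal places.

Parallel (signal conditioner and trip amplifier): 1 − (1 − 0.730000)(1 − 0.830000) = 0.954100
Series ([0.954100] and power-range monitor): 0.954100 × 0.740000 = 0.706034
Series (isolation relay and neutron-flux detector): 0.940000 × 0.820000 = 0.770800
Parallel (coincidence logic module, [0.706034], and [0.770800]): 1 − (1 − 0.850000)(1 − 0.706034)(1 − 0.770800) = 0.9899

0.9899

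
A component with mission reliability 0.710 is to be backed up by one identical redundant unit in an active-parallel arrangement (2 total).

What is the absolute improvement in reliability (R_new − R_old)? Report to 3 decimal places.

R_before = 0.710
R_after = 1 − (1 − 0.710)^2 = 0.916
ΔR = 0.916 − 0.710 = 0.206

0.206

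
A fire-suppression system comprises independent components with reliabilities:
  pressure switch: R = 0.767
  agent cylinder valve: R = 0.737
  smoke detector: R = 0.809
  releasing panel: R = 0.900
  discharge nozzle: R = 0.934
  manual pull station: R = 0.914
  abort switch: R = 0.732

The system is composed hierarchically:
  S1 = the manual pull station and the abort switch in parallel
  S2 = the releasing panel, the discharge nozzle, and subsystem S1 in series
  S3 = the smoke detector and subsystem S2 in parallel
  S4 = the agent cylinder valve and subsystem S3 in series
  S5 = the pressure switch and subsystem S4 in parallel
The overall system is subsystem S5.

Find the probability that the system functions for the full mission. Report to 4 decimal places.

0.9329

Parallel (manual pull station and abort switch): 1 − (1 − 0.914000)(1 − 0.732000) = 0.976952
Series (releasing panel, discharge nozzle, and [0.976952]): 0.900000 × 0.934000 × 0.976952 = 0.821226
Parallel (smoke detector and [0.821226]): 1 − (1 − 0.809000)(1 − 0.821226) = 0.965854
Series (agent cylinder valve and [0.965854]): 0.737000 × 0.965854 = 0.711834
Parallel (pressure switch and [0.711834]): 1 − (1 − 0.767000)(1 − 0.711834) = 0.9329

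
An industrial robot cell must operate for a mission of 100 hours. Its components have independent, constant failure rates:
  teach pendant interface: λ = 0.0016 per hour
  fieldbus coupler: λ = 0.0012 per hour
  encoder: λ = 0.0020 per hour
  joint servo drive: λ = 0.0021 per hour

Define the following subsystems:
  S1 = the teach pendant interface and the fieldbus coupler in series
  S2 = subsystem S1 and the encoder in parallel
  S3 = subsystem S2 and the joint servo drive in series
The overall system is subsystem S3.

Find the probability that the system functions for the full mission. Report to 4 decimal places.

0.7747

R(teach pendant interface) = exp(−0.0016 × 100) = 0.852144
R(fieldbus coupler) = exp(−0.0012 × 100) = 0.886920
R(encoder) = exp(−0.0020 × 100) = 0.818731
R(joint servo drive) = exp(−0.0021 × 100) = 0.810584
Series (teach pendant interface and fieldbus coupler): 0.852144 × 0.886920 = 0.755784
Parallel ([0.755784] and encoder): 1 − (1 − 0.755784)(1 − 0.818731) = 0.955731
Series ([0.955731] and joint servo drive): 0.955731 × 0.810584 = 0.7747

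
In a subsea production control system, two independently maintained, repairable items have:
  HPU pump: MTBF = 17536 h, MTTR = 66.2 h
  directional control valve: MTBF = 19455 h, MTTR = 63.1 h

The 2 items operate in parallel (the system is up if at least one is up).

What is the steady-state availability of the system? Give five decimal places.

0.99999

A(HPU pump) = MTBF/(MTBF+MTTR) = 17536/(17536+66.2) = 0.996239
A(directional control valve) = MTBF/(MTBF+MTTR) = 19455/(19455+63.1) = 0.996767
Parallel availability: 1 − (1 − 0.996239)(1 − 0.996767) = 0.99999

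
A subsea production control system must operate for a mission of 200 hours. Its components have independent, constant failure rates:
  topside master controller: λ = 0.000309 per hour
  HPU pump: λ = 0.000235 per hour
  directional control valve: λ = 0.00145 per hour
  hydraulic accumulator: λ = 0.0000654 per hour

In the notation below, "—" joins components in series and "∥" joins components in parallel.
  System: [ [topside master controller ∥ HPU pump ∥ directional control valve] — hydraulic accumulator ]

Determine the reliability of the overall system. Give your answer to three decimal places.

0.986

R(topside master controller) = exp(−0.000309 × 200) = 0.94007
R(HPU pump) = exp(−0.000235 × 200) = 0.95409
R(directional control valve) = exp(−0.00145 × 200) = 0.74826
R(hydraulic accumulator) = exp(−0.0000654 × 200) = 0.98701
Parallel (topside master controller, HPU pump, and directional control valve): 1 − (1 − 0.94007)(1 − 0.95409)(1 − 0.74826) = 0.99931
Series ([0.99931] and hydraulic accumulator): 0.99931 × 0.98701 = 0.986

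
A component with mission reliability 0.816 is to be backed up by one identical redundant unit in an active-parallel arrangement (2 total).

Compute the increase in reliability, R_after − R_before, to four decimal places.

R_before = 0.816
R_after = 1 − (1 − 0.816)^2 = 0.9661
ΔR = 0.9661 − 0.816 = 0.1501

0.1501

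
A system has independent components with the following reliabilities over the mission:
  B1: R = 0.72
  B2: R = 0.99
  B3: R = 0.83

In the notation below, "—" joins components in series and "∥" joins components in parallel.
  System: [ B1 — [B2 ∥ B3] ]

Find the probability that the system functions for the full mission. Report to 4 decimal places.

0.7188

Parallel (B2 and B3): 1 − (1 − 0.990000)(1 − 0.830000) = 0.998300
Series (B1 and [0.998300]): 0.720000 × 0.998300 = 0.7188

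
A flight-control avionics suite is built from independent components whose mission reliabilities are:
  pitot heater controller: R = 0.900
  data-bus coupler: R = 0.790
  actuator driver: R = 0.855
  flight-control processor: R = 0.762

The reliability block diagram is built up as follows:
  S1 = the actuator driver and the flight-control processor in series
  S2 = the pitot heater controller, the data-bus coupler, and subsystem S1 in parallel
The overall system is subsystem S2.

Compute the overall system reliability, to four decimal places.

0.9927

Series (actuator driver and flight-control processor): 0.855000 × 0.762000 = 0.651510
Parallel (pitot heater controller, data-bus coupler, and [0.651510]): 1 − (1 − 0.900000)(1 − 0.790000)(1 − 0.651510) = 0.9927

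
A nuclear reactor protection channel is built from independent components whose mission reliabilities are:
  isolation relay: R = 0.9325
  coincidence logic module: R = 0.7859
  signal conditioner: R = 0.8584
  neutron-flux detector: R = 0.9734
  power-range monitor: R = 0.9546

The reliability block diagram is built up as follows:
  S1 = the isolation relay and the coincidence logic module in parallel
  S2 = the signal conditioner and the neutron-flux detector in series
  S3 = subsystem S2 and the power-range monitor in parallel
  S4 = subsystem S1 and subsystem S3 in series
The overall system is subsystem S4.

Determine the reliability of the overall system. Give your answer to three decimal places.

0.978

Parallel (isolation relay and coincidence logic module): 1 − (1 − 0.93250)(1 − 0.78590) = 0.98555
Series (signal conditioner and neutron-flux detector): 0.85840 × 0.97340 = 0.83557
Parallel ([0.83557] and power-range monitor): 1 − (1 − 0.83557)(1 − 0.95460) = 0.99253
Series ([0.98555] and [0.99253]): 0.98555 × 0.99253 = 0.978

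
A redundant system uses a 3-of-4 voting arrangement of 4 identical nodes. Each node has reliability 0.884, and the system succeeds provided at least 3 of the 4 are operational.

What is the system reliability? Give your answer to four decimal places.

R = Σ_{i=3}^{4} C(4,i) p^i (1−p)^{4−i} with p = 0.884
C(4,3)·0.884^3·0.116^1 = 0.320534
C(4,4)·0.884^4·0.116^0 = 0.610673
Sum = 0.9312

0.9312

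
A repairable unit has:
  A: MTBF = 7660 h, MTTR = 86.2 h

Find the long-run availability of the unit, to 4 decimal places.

A(A) = MTBF/(MTBF+MTTR) = 7660/(7660+86.2) = 0.9889

0.9889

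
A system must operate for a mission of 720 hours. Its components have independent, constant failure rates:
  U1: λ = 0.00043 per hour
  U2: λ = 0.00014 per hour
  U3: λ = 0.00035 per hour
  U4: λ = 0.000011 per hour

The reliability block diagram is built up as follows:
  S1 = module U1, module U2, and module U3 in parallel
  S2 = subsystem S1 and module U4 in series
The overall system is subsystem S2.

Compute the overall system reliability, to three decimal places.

R(U1) = exp(−0.00043 × 720) = 0.73374
R(U2) = exp(−0.00014 × 720) = 0.90411
R(U3) = exp(−0.00035 × 720) = 0.77724
R(U4) = exp(−0.000011 × 720) = 0.99211
Parallel (U1, U2, and U3): 1 − (1 − 0.73374)(1 − 0.90411)(1 − 0.77724) = 0.99431
Series ([0.99431] and U4): 0.99431 × 0.99211 = 0.986

0.986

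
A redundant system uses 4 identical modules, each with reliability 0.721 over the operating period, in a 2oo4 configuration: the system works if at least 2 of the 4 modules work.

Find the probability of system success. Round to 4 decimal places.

0.9313

R = Σ_{i=2}^{4} C(4,i) p^i (1−p)^{4−i} with p = 0.721
C(4,2)·0.721^2·0.279^2 = 0.242790
C(4,3)·0.721^3·0.279^1 = 0.418283
C(4,4)·0.721^4·0.279^0 = 0.270235
Sum = 0.9313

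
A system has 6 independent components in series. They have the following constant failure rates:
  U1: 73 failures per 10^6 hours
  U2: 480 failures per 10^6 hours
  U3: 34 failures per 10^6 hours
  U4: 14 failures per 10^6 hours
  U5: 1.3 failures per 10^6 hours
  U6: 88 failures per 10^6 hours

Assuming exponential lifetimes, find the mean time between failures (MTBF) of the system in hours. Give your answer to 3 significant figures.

1450

Series of exponential components: λ_sys = Σ λ_i
λ_sys = 0.000073 + 0.00048 + 0.000034 + 0.000014 + 0.0000013 + 0.000088 = 6.9030e-04 /h
MTBF = 1 / λ_sys = 1450 h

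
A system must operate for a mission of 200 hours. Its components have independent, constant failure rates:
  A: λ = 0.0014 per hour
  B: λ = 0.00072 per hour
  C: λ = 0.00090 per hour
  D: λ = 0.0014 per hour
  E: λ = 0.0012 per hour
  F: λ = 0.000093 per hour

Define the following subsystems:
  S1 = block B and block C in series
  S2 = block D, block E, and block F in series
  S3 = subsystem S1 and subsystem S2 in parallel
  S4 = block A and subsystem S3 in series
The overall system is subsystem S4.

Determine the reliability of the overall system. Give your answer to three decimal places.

R(A) = exp(−0.0014 × 200) = 0.75578
R(B) = exp(−0.00072 × 200) = 0.86589
R(C) = exp(−0.00090 × 200) = 0.83527
R(D) = exp(−0.0014 × 200) = 0.75578
R(E) = exp(−0.0012 × 200) = 0.78663
R(F) = exp(−0.000093 × 200) = 0.98157
Series (B and C): 0.86589 × 0.83527 = 0.72325
Series (D, E, and F): 0.75578 × 0.78663 × 0.98157 = 0.58356
Parallel ([0.72325] and [0.58356]): 1 − (1 − 0.72325)(1 − 0.58356) = 0.88475
Series (A and [0.88475]): 0.75578 × 0.88475 = 0.669

0.669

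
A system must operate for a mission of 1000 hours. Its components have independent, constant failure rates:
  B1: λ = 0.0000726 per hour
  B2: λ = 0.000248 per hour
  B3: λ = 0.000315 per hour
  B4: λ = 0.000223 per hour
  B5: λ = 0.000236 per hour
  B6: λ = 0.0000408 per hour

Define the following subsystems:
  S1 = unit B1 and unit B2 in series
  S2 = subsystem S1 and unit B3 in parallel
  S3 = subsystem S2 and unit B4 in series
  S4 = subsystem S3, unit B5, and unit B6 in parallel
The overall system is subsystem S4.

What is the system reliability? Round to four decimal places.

R(B1) = exp(−0.0000726 × 1000) = 0.929973
R(B2) = exp(−0.000248 × 1000) = 0.780360
R(B3) = exp(−0.000315 × 1000) = 0.729789
R(B4) = exp(−0.000223 × 1000) = 0.800115
R(B5) = exp(−0.000236 × 1000) = 0.789781
R(B6) = exp(−0.0000408 × 1000) = 0.960021
Series (B1 and B2): 0.929973 × 0.780360 = 0.725714
Parallel ([0.725714] and B3): 1 − (1 − 0.725714)(1 − 0.729789) = 0.925885
Series ([0.925885] and B4): 0.925885 × 0.800115 = 0.740814
Parallel ([0.740814], B5, and B6): 1 − (1 − 0.740814)(1 − 0.789781)(1 − 0.960021) = 0.9978

0.9978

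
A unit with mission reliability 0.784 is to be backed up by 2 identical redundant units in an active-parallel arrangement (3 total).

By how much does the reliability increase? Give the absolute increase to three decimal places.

0.206

R_before = 0.784
R_after = 1 − (1 − 0.784)^3 = 0.990
ΔR = 0.990 − 0.784 = 0.206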